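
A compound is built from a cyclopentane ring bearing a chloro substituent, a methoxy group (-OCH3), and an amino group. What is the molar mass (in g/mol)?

Atom tally by fragment:
  cyclopentane ring core → C:5 H:10
  (− 3 ring H displaced by substituents)
  + Cl → Cl:1
  + OCH3 → C:1 H:3 O:1
  + NH2 → N:1 H:2
Element totals:
  C: 6
  H: 12
  Cl: 1
  N: 1
  O: 1
Molecular formula: C6H12ClNO.
  M = 6(12.011) + 12(1.008) + 35.45 + 14.007 + 15.999
    = 72.066 + 12.096 + 35.450 + 14.007 + 15.999 = 149.618

149.62 g/mol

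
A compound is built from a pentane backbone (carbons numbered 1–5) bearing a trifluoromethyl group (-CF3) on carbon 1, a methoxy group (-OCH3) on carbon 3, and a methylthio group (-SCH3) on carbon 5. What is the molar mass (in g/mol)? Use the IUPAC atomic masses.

216.26 g/mol

Atom tally by fragment:
  F3CCH2 → C:2 H:2 F:3
  CH2 → C:1 H:2
  CH(OCH3) → C:2 H:4 O:1
  CH2 → C:1 H:2
  CH2SCH3 → C:2 H:5 S:1
Element totals:
  C: 8
  H: 15
  F: 3
  O: 1
  S: 1
Molecular formula: C8H15F3OS.
  M = 8(12.011) + 15(1.008) + 3(18.998) + 15.999 + 32.06
    = 96.088 + 15.120 + 56.994 + 15.999 + 32.060 = 216.261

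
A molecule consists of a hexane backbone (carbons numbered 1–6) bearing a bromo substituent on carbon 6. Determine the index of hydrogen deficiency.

0

Atom tally by fragment:
  CH3 → C:1 H:3
  CH2 → C:1 H:2
  CH2 → C:1 H:2
  CH2 → C:1 H:2
  CH2 → C:1 H:2
  CH2Br → C:1 H:2 Br:1
Element totals:
  C: 6
  H: 13
  Br: 1
Molecular formula: C6H13Br.
DoU = (2C + 2 + N − H − X) / 2 = (2·6 + 2 + 0 − 13 − 1) / 2 = 0.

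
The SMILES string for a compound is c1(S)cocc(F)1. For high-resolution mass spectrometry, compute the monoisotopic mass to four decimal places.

117.9889

Atom tally by fragment:
  furan ring core → C:4 H:4 O:1
  (− 2 ring H displaced by substituents)
  + SH → S:1 H:1
  + F → F:1
Element totals:
  C: 4
  H: 3
  F: 1
  O: 1
  S: 1
Molecular formula: C4H3FOS.
  M = 4(12.0) + 3(1.007825) + 18.998403 + 15.994915 + 31.972071
    = 48.000000 + 3.023475 + 18.998403 + 15.994915 + 31.972071 = 117.988864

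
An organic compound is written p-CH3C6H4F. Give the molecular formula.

Atom tally by fragment:
  benzene ring core → C:6 H:6
  (− 2 ring H displaced by substituents)
  + CH3 → C:1 H:3
  + F → F:1
Element totals:
  C: 7
  H: 7
  F: 1

C7H7F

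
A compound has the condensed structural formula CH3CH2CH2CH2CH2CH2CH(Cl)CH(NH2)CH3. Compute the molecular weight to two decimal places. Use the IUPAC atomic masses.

177.72 g/mol

Element totals:
  C: 9
  H: 20
  Cl: 1
  N: 1
Molecular formula: C9H20ClN.
  M = 9(12.011) + 20(1.008) + 35.45 + 14.007
    = 108.099 + 20.160 + 35.450 + 14.007 = 177.716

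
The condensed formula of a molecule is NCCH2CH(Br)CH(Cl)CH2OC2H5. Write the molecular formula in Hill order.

Element totals:
  C: 7
  H: 11
  Br: 1
  Cl: 1
  N: 1
  O: 1

C7H11BrClNO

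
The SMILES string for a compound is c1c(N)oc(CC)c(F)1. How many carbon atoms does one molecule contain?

6

Atom tally by fragment:
  furan ring core → C:4 H:4 O:1
  (− 3 ring H displaced by substituents)
  + NH2 → N:1 H:2
  + C2H5 → C:2 H:5
  + F → F:1
Element totals:
  C: 6
  H: 8
  F: 1
  N: 1
  O: 1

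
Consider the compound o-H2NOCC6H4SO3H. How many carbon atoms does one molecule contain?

Atom tally by fragment:
  benzene ring core → C:6 H:6
  (− 2 ring H displaced by substituents)
  + CONH2 → C:1 H:2 O:1 N:1
  + SO3H → S:1 O:3 H:1
Element totals:
  C: 7
  H: 7
  N: 1
  O: 4
  S: 1

7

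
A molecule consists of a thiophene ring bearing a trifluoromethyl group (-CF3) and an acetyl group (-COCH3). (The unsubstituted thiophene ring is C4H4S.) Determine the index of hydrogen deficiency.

Atom tally by fragment:
  thiophene ring core → C:4 H:4 S:1
  (− 2 ring H displaced by substituents)
  + CF3 → C:1 F:3
  + COCH3 → C:2 H:3 O:1
Element totals:
  C: 7
  H: 5
  F: 3
  O: 1
  S: 1
Molecular formula: C7H5F3OS.
DoU = (2C + 2 + N − H − X) / 2 = (2·7 + 2 + 0 − 5 − 3) / 2 = 4.

4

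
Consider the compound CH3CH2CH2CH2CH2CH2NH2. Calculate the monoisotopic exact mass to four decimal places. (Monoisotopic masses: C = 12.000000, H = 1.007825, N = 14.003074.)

Atom tally by fragment:
  CH3 → C:1 H:3
  CH2 → C:1 H:2
  CH2 → C:1 H:2
  CH2 → C:1 H:2
  CH2 → C:1 H:2
  CH2NH2 → C:1 H:4 N:1
Element totals:
  C: 6
  H: 15
  N: 1
Molecular formula: C6H15N.
  M = 6(12.0) + 15(1.007825) + 14.003074
    = 72.000000 + 15.117375 + 14.003074 = 101.120449

101.1204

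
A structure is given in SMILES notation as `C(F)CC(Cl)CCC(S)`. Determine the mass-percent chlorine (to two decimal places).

20.77%

Atom tally by fragment:
  FCH2 → C:1 H:2 F:1
  CH2 → C:1 H:2
  CH(Cl) → C:1 H:1 Cl:1
  CH2 → C:1 H:2
  CH2 → C:1 H:2
  CH2SH → C:1 H:3 S:1
Element totals:
  C: 6
  H: 12
  Cl: 1
  F: 1
  S: 1
Molecular formula: C6H12ClFS.
Molar mass = 170.670 g/mol.
Mass from Cl: 1 × 35.45 = 35.450 g/mol.
%Cl = 35.450 / 170.670 × 100 = 20.77%.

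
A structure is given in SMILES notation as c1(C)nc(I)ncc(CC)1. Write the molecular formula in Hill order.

Atom tally by fragment:
  pyrimidine ring core → C:4 H:4 N:2
  (− 3 ring H displaced by substituents)
  + CH3 → C:1 H:3
  + I → I:1
  + C2H5 → C:2 H:5
Element totals:
  C: 7
  H: 9
  I: 1
  N: 2

C7H9IN2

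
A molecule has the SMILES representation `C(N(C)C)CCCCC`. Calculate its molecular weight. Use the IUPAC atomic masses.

129.25 g/mol

Atom tally by fragment:
  (CH3)2NCH2 → C:3 H:8 N:1
  CH2 → C:1 H:2
  CH2 → C:1 H:2
  CH2 → C:1 H:2
  CH2 → C:1 H:2
  CH3 → C:1 H:3
Element totals:
  C: 8
  H: 19
  N: 1
Molecular formula: C8H19N.
  M = 8(12.011) + 19(1.008) + 14.007
    = 96.088 + 19.152 + 14.007 = 129.247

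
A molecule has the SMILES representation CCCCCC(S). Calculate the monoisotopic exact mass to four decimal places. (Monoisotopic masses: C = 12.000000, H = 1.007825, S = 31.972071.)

118.0816

Atom tally by fragment:
  CH3 → C:1 H:3
  CH2 → C:1 H:2
  CH2 → C:1 H:2
  CH2 → C:1 H:2
  CH2 → C:1 H:2
  CH2SH → C:1 H:3 S:1
Element totals:
  C: 6
  H: 14
  S: 1
Molecular formula: C6H14S.
  M = 6(12.0) + 14(1.007825) + 31.972071
    = 72.000000 + 14.109550 + 31.972071 = 118.081621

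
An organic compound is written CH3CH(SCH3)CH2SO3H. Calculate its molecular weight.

170.24 g/mol

Element totals:
  C: 4
  H: 10
  O: 3
  S: 2
Molecular formula: C4H10O3S2.
  M = 4(12.011) + 10(1.008) + 3(15.999) + 2(32.06)
    = 48.044 + 10.080 + 47.997 + 64.120 = 170.241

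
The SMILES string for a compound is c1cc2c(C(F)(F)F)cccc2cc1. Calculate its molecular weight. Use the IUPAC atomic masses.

196.17 g/mol

Atom tally by fragment:
  naphthalene ring system core → C:10 H:8
  (− 1 ring H displaced by substituents)
  + CF3 → C:1 F:3
Element totals:
  C: 11
  H: 7
  F: 3
Molecular formula: C11H7F3.
  M = 11(12.011) + 7(1.008) + 3(18.998)
    = 132.121 + 7.056 + 56.994 = 196.171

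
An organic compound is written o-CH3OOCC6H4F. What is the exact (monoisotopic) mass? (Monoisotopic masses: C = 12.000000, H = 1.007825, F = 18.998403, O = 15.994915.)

Element totals:
  C: 8
  H: 7
  F: 1
  O: 2
Molecular formula: C8H7FO2.
  M = 8(12.0) + 7(1.007825) + 18.998403 + 2(15.994915)
    = 96.000000 + 7.054775 + 18.998403 + 31.989830 = 154.043008

154.0430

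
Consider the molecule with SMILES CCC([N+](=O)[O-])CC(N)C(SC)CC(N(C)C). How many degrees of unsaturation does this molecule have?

Atom tally by fragment:
  CH3 → C:1 H:3
  CH2 → C:1 H:2
  CH(NO2) → C:1 H:1 N:1 O:2
  CH2 → C:1 H:2
  CH(NH2) → C:1 H:3 N:1
  CH(SCH3) → C:2 H:4 S:1
  CH2 → C:1 H:2
  CH2N(CH3)2 → C:3 H:8 N:1
Element totals:
  C: 11
  H: 25
  N: 3
  O: 2
  S: 1
Molecular formula: C11H25N3O2S.
DoU = (2C + 2 + N − H − X) / 2 = (2·11 + 2 + 3 − 25 − 0) / 2 = 1.

1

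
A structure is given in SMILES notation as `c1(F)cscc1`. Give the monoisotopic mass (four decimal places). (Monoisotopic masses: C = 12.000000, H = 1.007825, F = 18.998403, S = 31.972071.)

Atom tally by fragment:
  thiophene ring core → C:4 H:4 S:1
  (− 1 ring H displaced by substituents)
  + F → F:1
Element totals:
  C: 4
  H: 3
  F: 1
  S: 1
Molecular formula: C4H3FS.
  M = 4(12.0) + 3(1.007825) + 18.998403 + 31.972071
    = 48.000000 + 3.023475 + 18.998403 + 31.972071 = 101.993949

101.9939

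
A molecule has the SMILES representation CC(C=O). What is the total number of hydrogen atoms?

Atom tally by fragment:
  CH3 → C:1 H:3
  CH2CHO → C:2 H:3 O:1
Element totals:
  C: 3
  H: 6
  O: 1

6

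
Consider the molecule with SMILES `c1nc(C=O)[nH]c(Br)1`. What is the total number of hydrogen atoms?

3

Atom tally by fragment:
  imidazole ring core → C:3 H:4 N:2
  (− 2 ring H displaced by substituents)
  + CHO → C:1 H:1 O:1
  + Br → Br:1
Element totals:
  C: 4
  H: 3
  Br: 1
  N: 2
  O: 1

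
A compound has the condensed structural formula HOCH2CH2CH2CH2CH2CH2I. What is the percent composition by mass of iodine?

55.64%

Element totals:
  C: 6
  H: 13
  I: 1
  O: 1
Molecular formula: C6H13IO.
Molar mass = 228.073 g/mol.
Mass from I: 1 × 126.904 = 126.904 g/mol.
%I = 126.904 / 228.073 × 100 = 55.64%.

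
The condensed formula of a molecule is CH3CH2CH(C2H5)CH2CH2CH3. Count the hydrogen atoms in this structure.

18

Atom tally by fragment:
  CH3 → C:1 H:3
  CH2 → C:1 H:2
  CH(C2H5) → C:3 H:6
  CH2 → C:1 H:2
  CH2 → C:1 H:2
  CH3 → C:1 H:3
Element totals:
  C: 8
  H: 18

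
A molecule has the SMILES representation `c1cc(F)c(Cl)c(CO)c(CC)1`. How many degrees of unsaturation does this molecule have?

Atom tally by fragment:
  benzene ring core → C:6 H:6
  (− 4 ring H displaced by substituents)
  + F → F:1
  + Cl → Cl:1
  + CH2OH → C:1 H:3 O:1
  + C2H5 → C:2 H:5
Element totals:
  C: 9
  H: 10
  Cl: 1
  F: 1
  O: 1
Molecular formula: C9H10ClFO.
DoU = (2C + 2 + N − H − X) / 2 = (2·9 + 2 + 0 − 10 − 2) / 2 = 4.

4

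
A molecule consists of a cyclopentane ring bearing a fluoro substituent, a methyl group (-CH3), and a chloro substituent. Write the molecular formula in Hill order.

Atom tally by fragment:
  cyclopentane ring core → C:5 H:10
  (− 3 ring H displaced by substituents)
  + F → F:1
  + CH3 → C:1 H:3
  + Cl → Cl:1
Element totals:
  C: 6
  H: 10
  Cl: 1
  F: 1

C6H10ClF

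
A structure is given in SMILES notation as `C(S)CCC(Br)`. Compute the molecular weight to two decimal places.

169.08 g/mol

Atom tally by fragment:
  HSCH2 → C:1 H:3 S:1
  CH2 → C:1 H:2
  CH2 → C:1 H:2
  CH2Br → C:1 H:2 Br:1
Element totals:
  C: 4
  H: 9
  Br: 1
  S: 1
Molecular formula: C4H9BrS.
  M = 4(12.011) + 9(1.008) + 79.904 + 32.06
    = 48.044 + 9.072 + 79.904 + 32.060 = 169.080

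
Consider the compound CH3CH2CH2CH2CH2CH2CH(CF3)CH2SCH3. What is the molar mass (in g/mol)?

Element totals:
  C: 10
  H: 19
  F: 3
  S: 1
Molecular formula: C10H19F3S.
  M = 10(12.011) + 19(1.008) + 3(18.998) + 32.06
    = 120.110 + 19.152 + 56.994 + 32.060 = 228.316

228.32 g/mol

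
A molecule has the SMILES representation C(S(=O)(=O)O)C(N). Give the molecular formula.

Atom tally by fragment:
  HO3SCH2 → C:1 H:3 S:1 O:3
  CH2NH2 → C:1 H:4 N:1
Element totals:
  C: 2
  H: 7
  N: 1
  O: 3
  S: 1

C2H7NO3S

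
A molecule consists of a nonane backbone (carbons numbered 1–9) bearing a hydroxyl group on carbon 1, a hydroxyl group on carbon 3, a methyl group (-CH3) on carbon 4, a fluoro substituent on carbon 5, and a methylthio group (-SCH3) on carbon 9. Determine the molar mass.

Atom tally by fragment:
  HOCH2 → C:1 H:3 O:1
  CH2 → C:1 H:2
  CH(OH) → C:1 H:2 O:1
  CH(CH3) → C:2 H:4
  CH(F) → C:1 H:1 F:1
  CH2 → C:1 H:2
  CH2 → C:1 H:2
  CH2 → C:1 H:2
  CH2SCH3 → C:2 H:5 S:1
Element totals:
  C: 11
  H: 23
  F: 1
  O: 2
  S: 1
Molecular formula: C11H23FO2S.
  M = 11(12.011) + 23(1.008) + 18.998 + 2(15.999) + 32.06
    = 132.121 + 23.184 + 18.998 + 31.998 + 32.060 = 238.361

238.36 g/mol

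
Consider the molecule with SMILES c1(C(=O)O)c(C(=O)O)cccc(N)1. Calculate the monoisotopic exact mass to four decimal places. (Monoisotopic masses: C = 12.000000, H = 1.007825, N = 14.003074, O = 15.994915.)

Atom tally by fragment:
  benzene ring core → C:6 H:6
  (− 3 ring H displaced by substituents)
  + COOH → C:1 H:1 O:2
  + COOH → C:1 H:1 O:2
  + NH2 → N:1 H:2
Element totals:
  C: 8
  H: 7
  N: 1
  O: 4
Molecular formula: C8H7NO4.
  M = 8(12.0) + 7(1.007825) + 14.003074 + 4(15.994915)
    = 96.000000 + 7.054775 + 14.003074 + 63.979660 = 181.037509

181.0375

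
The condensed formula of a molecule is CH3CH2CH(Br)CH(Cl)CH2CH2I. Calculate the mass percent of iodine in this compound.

39.00%

Element totals:
  C: 6
  H: 11
  Br: 1
  Cl: 1
  I: 1
Molecular formula: C6H11BrClI.
Molar mass = 325.412 g/mol.
Mass from I: 1 × 126.904 = 126.904 g/mol.
%I = 126.904 / 325.412 × 100 = 39.00%.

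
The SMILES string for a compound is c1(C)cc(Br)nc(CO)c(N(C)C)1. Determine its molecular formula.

C9H13BrN2O

Atom tally by fragment:
  pyridine ring core → C:5 H:5 N:1
  (− 4 ring H displaced by substituents)
  + CH3 → C:1 H:3
  + Br → Br:1
  + CH2OH → C:1 H:3 O:1
  + N(CH3)2 → N:1 C:2 H:6
Element totals:
  C: 9
  H: 13
  Br: 1
  N: 2
  O: 1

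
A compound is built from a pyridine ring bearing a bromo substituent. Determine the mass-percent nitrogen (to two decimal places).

Atom tally by fragment:
  pyridine ring core → C:5 H:5 N:1
  (− 1 ring H displaced by substituents)
  + Br → Br:1
Element totals:
  C: 5
  H: 4
  Br: 1
  N: 1
Molecular formula: C5H4BrN.
Molar mass = 157.998 g/mol.
Mass from N: 1 × 14.007 = 14.007 g/mol.
%N = 14.007 / 157.998 × 100 = 8.87%.

8.87%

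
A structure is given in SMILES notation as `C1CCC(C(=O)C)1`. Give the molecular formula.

Atom tally by fragment:
  cyclobutane ring core → C:4 H:8
  (− 1 ring H displaced by substituents)
  + COCH3 → C:2 H:3 O:1
Element totals:
  C: 6
  H: 10
  O: 1

C6H10O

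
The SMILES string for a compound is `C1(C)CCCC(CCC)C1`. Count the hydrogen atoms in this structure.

20

Atom tally by fragment:
  cyclohexane ring core → C:6 H:12
  (− 2 ring H displaced by substituents)
  + CH3 → C:1 H:3
  + CH2CH2CH3 → C:3 H:7
Element totals:
  C: 10
  H: 20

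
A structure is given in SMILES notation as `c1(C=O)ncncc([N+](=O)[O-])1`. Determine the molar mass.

Atom tally by fragment:
  pyrimidine ring core → C:4 H:4 N:2
  (− 2 ring H displaced by substituents)
  + CHO → C:1 H:1 O:1
  + NO2 → N:1 O:2
Element totals:
  C: 5
  H: 3
  N: 3
  O: 3
Molecular formula: C5H3N3O3.
  M = 5(12.011) + 3(1.008) + 3(14.007) + 3(15.999)
    = 60.055 + 3.024 + 42.021 + 47.997 = 153.097

153.10 g/mol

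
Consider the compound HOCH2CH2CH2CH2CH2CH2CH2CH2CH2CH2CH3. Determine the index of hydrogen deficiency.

0

Atom tally by fragment:
  HOCH2CH2 → C:2 H:5 O:1
  CH2 → C:1 H:2
  CH2 → C:1 H:2
  CH2 → C:1 H:2
  CH2 → C:1 H:2
  CH2 → C:1 H:2
  CH2 → C:1 H:2
  CH2 → C:1 H:2
  CH2 → C:1 H:2
  CH3 → C:1 H:3
Element totals:
  C: 11
  H: 24
  O: 1
Molecular formula: C11H24O.
DoU = (2C + 2 + N − H − X) / 2 = (2·11 + 2 + 0 − 24 − 0) / 2 = 0.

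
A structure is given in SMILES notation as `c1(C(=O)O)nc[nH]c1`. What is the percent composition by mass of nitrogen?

24.99%

Atom tally by fragment:
  imidazole ring core → C:3 H:4 N:2
  (− 1 ring H displaced by substituents)
  + COOH → C:1 H:1 O:2
Element totals:
  C: 4
  H: 4
  N: 2
  O: 2
Molecular formula: C4H4N2O2.
Molar mass = 112.088 g/mol.
Mass from N: 2 × 14.007 = 28.014 g/mol.
%N = 28.014 / 112.088 × 100 = 24.99%.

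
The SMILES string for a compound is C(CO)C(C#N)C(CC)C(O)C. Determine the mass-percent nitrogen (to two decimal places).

Atom tally by fragment:
  HOCH2CH2 → C:2 H:5 O:1
  CH(CN) → C:2 H:1 N:1
  CH(C2H5) → C:3 H:6
  CH(OH) → C:1 H:2 O:1
  CH3 → C:1 H:3
Element totals:
  C: 9
  H: 17
  N: 1
  O: 2
Molecular formula: C9H17NO2.
Molar mass = 171.240 g/mol.
Mass from N: 1 × 14.007 = 14.007 g/mol.
%N = 14.007 / 171.240 × 100 = 8.18%.

8.18%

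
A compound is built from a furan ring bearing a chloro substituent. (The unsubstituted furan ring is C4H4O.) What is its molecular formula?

Atom tally by fragment:
  furan ring core → C:4 H:4 O:1
  (− 1 ring H displaced by substituents)
  + Cl → Cl:1
Element totals:
  C: 4
  H: 3
  Cl: 1
  O: 1

C4H3ClO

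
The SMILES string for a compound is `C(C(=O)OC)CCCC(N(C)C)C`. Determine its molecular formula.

Atom tally by fragment:
  CH3OOCCH2 → C:3 H:5 O:2
  CH2 → C:1 H:2
  CH2 → C:1 H:2
  CH2 → C:1 H:2
  CH(N(CH3)2) → C:3 H:7 N:1
  CH3 → C:1 H:3
Element totals:
  C: 10
  H: 21
  N: 1
  O: 2

C10H21NO2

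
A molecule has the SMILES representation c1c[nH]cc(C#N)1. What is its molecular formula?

C5H4N2

Atom tally by fragment:
  pyrrole ring core → C:4 H:5 N:1
  (− 1 ring H displaced by substituents)
  + CN → C:1 N:1
Element totals:
  C: 5
  H: 4
  N: 2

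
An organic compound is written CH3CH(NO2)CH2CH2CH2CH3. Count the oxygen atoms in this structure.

Element totals:
  C: 6
  H: 13
  N: 1
  O: 2

2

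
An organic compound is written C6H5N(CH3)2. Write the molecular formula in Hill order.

C8H11N

Atom tally by fragment:
  benzene ring core → C:6 H:6
  (− 1 ring H displaced by substituents)
  + N(CH3)2 → N:1 C:2 H:6
Element totals:
  C: 8
  H: 11
  N: 1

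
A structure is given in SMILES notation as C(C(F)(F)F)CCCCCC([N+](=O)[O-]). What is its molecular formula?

Atom tally by fragment:
  F3CCH2 → C:2 H:2 F:3
  CH2 → C:1 H:2
  CH2 → C:1 H:2
  CH2 → C:1 H:2
  CH2 → C:1 H:2
  CH2 → C:1 H:2
  CH2NO2 → C:1 H:2 N:1 O:2
Element totals:
  C: 8
  H: 14
  F: 3
  N: 1
  O: 2

C8H14F3NO2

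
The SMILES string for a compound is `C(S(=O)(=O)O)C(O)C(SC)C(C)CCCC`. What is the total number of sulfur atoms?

2

Atom tally by fragment:
  HO3SCH2 → C:1 H:3 S:1 O:3
  CH(OH) → C:1 H:2 O:1
  CH(SCH3) → C:2 H:4 S:1
  CH(CH3) → C:2 H:4
  CH2 → C:1 H:2
  CH2 → C:1 H:2
  CH2 → C:1 H:2
  CH3 → C:1 H:3
Element totals:
  C: 10
  H: 22
  O: 4
  S: 2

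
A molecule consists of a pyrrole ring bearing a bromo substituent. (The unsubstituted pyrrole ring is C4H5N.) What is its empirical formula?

C4H4BrN

Atom tally by fragment:
  pyrrole ring core → C:4 H:5 N:1
  (− 1 ring H displaced by substituents)
  + Br → Br:1
Element totals:
  C: 4
  H: 4
  Br: 1
  N: 1
Molecular formula: C4H4BrN.
gcd of subscripts (1, 4, 4, 1) = 1, so the empirical formula equals the molecular formula.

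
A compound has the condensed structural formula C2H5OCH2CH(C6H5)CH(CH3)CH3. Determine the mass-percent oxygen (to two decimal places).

Atom tally by fragment:
  C2H5OCH2 → C:3 H:7 O:1
  CH(C6H5) → C:7 H:6
  CH(CH3) → C:2 H:4
  CH3 → C:1 H:3
Element totals:
  C: 13
  H: 20
  O: 1
Molecular formula: C13H20O.
Molar mass = 192.302 g/mol.
Mass from O: 1 × 15.999 = 15.999 g/mol.
%O = 15.999 / 192.302 × 100 = 8.32%.

8.32%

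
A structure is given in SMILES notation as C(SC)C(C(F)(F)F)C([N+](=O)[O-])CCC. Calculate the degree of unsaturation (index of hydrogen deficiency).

Atom tally by fragment:
  CH3SCH2 → C:2 H:5 S:1
  CH(CF3) → C:2 H:1 F:3
  CH(NO2) → C:1 H:1 N:1 O:2
  CH2 → C:1 H:2
  CH2 → C:1 H:2
  CH3 → C:1 H:3
Element totals:
  C: 8
  H: 14
  F: 3
  N: 1
  O: 2
  S: 1
Molecular formula: C8H14F3NO2S.
DoU = (2C + 2 + N − H − X) / 2 = (2·8 + 2 + 1 − 14 − 3) / 2 = 1.

1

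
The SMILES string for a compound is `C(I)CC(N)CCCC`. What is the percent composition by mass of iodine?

Atom tally by fragment:
  ICH2 → C:1 H:2 I:1
  CH2 → C:1 H:2
  CH(NH2) → C:1 H:3 N:1
  CH2 → C:1 H:2
  CH2 → C:1 H:2
  CH2 → C:1 H:2
  CH3 → C:1 H:3
Element totals:
  C: 7
  H: 16
  I: 1
  N: 1
Molecular formula: C7H16IN.
Molar mass = 241.116 g/mol.
Mass from I: 1 × 126.904 = 126.904 g/mol.
%I = 126.904 / 241.116 × 100 = 52.63%.

52.63%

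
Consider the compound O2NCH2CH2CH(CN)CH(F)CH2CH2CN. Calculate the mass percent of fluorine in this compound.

9.54%

Element totals:
  C: 8
  H: 10
  F: 1
  N: 3
  O: 2
Molecular formula: C8H10FN3O2.
Molar mass = 199.185 g/mol.
Mass from F: 1 × 18.998 = 18.998 g/mol.
%F = 18.998 / 199.185 × 100 = 9.54%.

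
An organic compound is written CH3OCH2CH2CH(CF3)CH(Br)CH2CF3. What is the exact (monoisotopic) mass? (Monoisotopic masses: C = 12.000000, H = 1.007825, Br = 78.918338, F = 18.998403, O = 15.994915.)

315.9897

Atom tally by fragment:
  CH3OCH2 → C:2 H:5 O:1
  CH2 → C:1 H:2
  CH(CF3) → C:2 H:1 F:3
  CH(Br) → C:1 H:1 Br:1
  CH2CF3 → C:2 H:2 F:3
Element totals:
  C: 8
  H: 11
  Br: 1
  F: 6
  O: 1
Molecular formula: C8H11BrF6O.
  M = 8(12.0) + 11(1.007825) + 78.918338 + 6(18.998403) + 15.994915
    = 96.000000 + 11.086075 + 78.918338 + 113.990418 + 15.994915 = 315.989746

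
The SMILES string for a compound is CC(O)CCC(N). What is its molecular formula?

Atom tally by fragment:
  CH3 → C:1 H:3
  CH(OH) → C:1 H:2 O:1
  CH2 → C:1 H:2
  CH2 → C:1 H:2
  CH2NH2 → C:1 H:4 N:1
Element totals:
  C: 5
  H: 13
  N: 1
  O: 1

C5H13NO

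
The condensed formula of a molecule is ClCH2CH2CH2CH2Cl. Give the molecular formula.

C4H8Cl2

Atom tally by fragment:
  ClCH2 → C:1 H:2 Cl:1
  CH2 → C:1 H:2
  CH2 → C:1 H:2
  CH2Cl → C:1 H:2 Cl:1
Element totals:
  C: 4
  H: 8
  Cl: 2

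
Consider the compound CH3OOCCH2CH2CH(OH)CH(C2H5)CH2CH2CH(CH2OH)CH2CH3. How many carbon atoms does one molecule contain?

Atom tally by fragment:
  CH3OOCCH2 → C:3 H:5 O:2
  CH2 → C:1 H:2
  CH(OH) → C:1 H:2 O:1
  CH(C2H5) → C:3 H:6
  CH2 → C:1 H:2
  CH2 → C:1 H:2
  CH(CH2OH) → C:2 H:4 O:1
  CH2 → C:1 H:2
  CH3 → C:1 H:3
Element totals:
  C: 14
  H: 28
  O: 4

14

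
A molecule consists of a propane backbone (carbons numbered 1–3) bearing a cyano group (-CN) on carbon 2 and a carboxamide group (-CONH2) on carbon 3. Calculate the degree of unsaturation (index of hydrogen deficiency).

3

Atom tally by fragment:
  CH3 → C:1 H:3
  CH(CN) → C:2 H:1 N:1
  CH2CONH2 → C:2 H:4 O:1 N:1
Element totals:
  C: 5
  H: 8
  N: 2
  O: 1
Molecular formula: C5H8N2O.
DoU = (2C + 2 + N − H − X) / 2 = (2·5 + 2 + 2 − 8 − 0) / 2 = 3.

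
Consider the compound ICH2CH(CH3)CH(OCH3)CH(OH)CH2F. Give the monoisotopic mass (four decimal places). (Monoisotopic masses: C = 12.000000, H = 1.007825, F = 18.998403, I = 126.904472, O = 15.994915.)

Element totals:
  C: 7
  H: 14
  F: 1
  I: 1
  O: 2
Molecular formula: C7H14FIO2.
  M = 7(12.0) + 14(1.007825) + 18.998403 + 126.904472 + 2(15.994915)
    = 84.000000 + 14.109550 + 18.998403 + 126.904472 + 31.989830 = 276.002255

276.0023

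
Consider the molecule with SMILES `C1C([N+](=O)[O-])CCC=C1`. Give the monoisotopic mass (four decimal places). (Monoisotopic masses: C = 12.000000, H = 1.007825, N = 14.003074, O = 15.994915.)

Atom tally by fragment:
  cyclohexene ring core → C:6 H:10
  (− 1 ring H displaced by substituents)
  + NO2 → N:1 O:2
Element totals:
  C: 6
  H: 9
  N: 1
  O: 2
Molecular formula: C6H9NO2.
  M = 6(12.0) + 9(1.007825) + 14.003074 + 2(15.994915)
    = 72.000000 + 9.070425 + 14.003074 + 31.989830 = 127.063329

127.0633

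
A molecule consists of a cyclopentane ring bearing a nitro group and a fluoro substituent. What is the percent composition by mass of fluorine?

Atom tally by fragment:
  cyclopentane ring core → C:5 H:10
  (− 2 ring H displaced by substituents)
  + NO2 → N:1 O:2
  + F → F:1
Element totals:
  C: 5
  H: 8
  F: 1
  N: 1
  O: 2
Molecular formula: C5H8FNO2.
Molar mass = 133.122 g/mol.
Mass from F: 1 × 18.998 = 18.998 g/mol.
%F = 18.998 / 133.122 × 100 = 14.27%.

14.27%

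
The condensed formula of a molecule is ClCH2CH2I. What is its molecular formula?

C2H4ClI

Atom tally by fragment:
  ClCH2 → C:1 H:2 Cl:1
  CH2I → C:1 H:2 I:1
Element totals:
  C: 2
  H: 4
  Cl: 1
  I: 1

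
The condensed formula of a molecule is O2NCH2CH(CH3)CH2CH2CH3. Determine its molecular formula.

Element totals:
  C: 6
  H: 13
  N: 1
  O: 2

C6H13NO2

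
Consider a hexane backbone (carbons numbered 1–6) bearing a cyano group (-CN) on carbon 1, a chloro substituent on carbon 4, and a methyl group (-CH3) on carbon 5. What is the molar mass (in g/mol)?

159.66 g/mol

Atom tally by fragment:
  NCCH2 → C:2 H:2 N:1
  CH2 → C:1 H:2
  CH2 → C:1 H:2
  CH(Cl) → C:1 H:1 Cl:1
  CH(CH3) → C:2 H:4
  CH3 → C:1 H:3
Element totals:
  C: 8
  H: 14
  Cl: 1
  N: 1
Molecular formula: C8H14ClN.
  M = 8(12.011) + 14(1.008) + 35.45 + 14.007
    = 96.088 + 14.112 + 35.450 + 14.007 = 159.657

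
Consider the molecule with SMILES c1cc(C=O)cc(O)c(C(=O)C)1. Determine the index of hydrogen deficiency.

6

Atom tally by fragment:
  benzene ring core → C:6 H:6
  (− 3 ring H displaced by substituents)
  + CHO → C:1 H:1 O:1
  + OH → O:1 H:1
  + COCH3 → C:2 H:3 O:1
Element totals:
  C: 9
  H: 8
  O: 3
Molecular formula: C9H8O3.
DoU = (2C + 2 + N − H − X) / 2 = (2·9 + 2 + 0 − 8 − 0) / 2 = 6.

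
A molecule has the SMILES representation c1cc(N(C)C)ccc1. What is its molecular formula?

Atom tally by fragment:
  benzene ring core → C:6 H:6
  (− 1 ring H displaced by substituents)
  + N(CH3)2 → N:1 C:2 H:6
Element totals:
  C: 8
  H: 11
  N: 1

C8H11N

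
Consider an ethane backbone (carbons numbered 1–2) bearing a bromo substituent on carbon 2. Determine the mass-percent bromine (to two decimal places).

73.33%

Atom tally by fragment:
  CH3 → C:1 H:3
  CH2Br → C:1 H:2 Br:1
Element totals:
  C: 2
  H: 5
  Br: 1
Molecular formula: C2H5Br.
Molar mass = 108.966 g/mol.
Mass from Br: 1 × 79.904 = 79.904 g/mol.
%Br = 79.904 / 108.966 × 100 = 73.33%.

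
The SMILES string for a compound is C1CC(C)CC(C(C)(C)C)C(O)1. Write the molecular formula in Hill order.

Atom tally by fragment:
  cyclohexane ring core → C:6 H:12
  (− 3 ring H displaced by substituents)
  + CH3 → C:1 H:3
  + C(CH3)3 → C:4 H:9
  + OH → O:1 H:1
Element totals:
  C: 11
  H: 22
  O: 1

C11H22O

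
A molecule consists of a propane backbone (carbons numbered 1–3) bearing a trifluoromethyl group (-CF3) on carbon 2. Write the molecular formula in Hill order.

Atom tally by fragment:
  CH3 → C:1 H:3
  CH(CF3) → C:2 H:1 F:3
  CH3 → C:1 H:3
Element totals:
  C: 4
  H: 7
  F: 3

C4H7F3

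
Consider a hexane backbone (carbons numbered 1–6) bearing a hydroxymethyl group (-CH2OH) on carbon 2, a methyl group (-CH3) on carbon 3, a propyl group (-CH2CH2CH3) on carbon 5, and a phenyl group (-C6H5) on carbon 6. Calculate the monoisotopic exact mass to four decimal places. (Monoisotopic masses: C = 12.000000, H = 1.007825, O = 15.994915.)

Atom tally by fragment:
  CH3 → C:1 H:3
  CH(CH2OH) → C:2 H:4 O:1
  CH(CH3) → C:2 H:4
  CH2 → C:1 H:2
  CH(CH2CH2CH3) → C:4 H:8
  CH2C6H5 → C:7 H:7
Element totals:
  C: 17
  H: 28
  O: 1
Molecular formula: C17H28O.
  M = 17(12.0) + 28(1.007825) + 15.994915
    = 204.000000 + 28.219100 + 15.994915 = 248.214015

248.2140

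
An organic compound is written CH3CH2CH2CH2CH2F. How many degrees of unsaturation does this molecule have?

Atom tally by fragment:
  CH3 → C:1 H:3
  CH2 → C:1 H:2
  CH2 → C:1 H:2
  CH2 → C:1 H:2
  CH2F → C:1 H:2 F:1
Element totals:
  C: 5
  H: 11
  F: 1
Molecular formula: C5H11F.
DoU = (2C + 2 + N − H − X) / 2 = (2·5 + 2 + 0 − 11 − 1) / 2 = 0.

0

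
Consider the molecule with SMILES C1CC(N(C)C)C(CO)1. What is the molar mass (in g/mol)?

Atom tally by fragment:
  cyclobutane ring core → C:4 H:8
  (− 2 ring H displaced by substituents)
  + N(CH3)2 → N:1 C:2 H:6
  + CH2OH → C:1 H:3 O:1
Element totals:
  C: 7
  H: 15
  N: 1
  O: 1
Molecular formula: C7H15NO.
  M = 7(12.011) + 15(1.008) + 14.007 + 15.999
    = 84.077 + 15.120 + 14.007 + 15.999 = 129.203

129.20 g/mol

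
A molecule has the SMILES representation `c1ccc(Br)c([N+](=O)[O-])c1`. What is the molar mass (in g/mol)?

Atom tally by fragment:
  benzene ring core → C:6 H:6
  (− 2 ring H displaced by substituents)
  + Br → Br:1
  + NO2 → N:1 O:2
Element totals:
  C: 6
  H: 4
  Br: 1
  N: 1
  O: 2
Molecular formula: C6H4BrNO2.
  M = 6(12.011) + 4(1.008) + 79.904 + 14.007 + 2(15.999)
    = 72.066 + 4.032 + 79.904 + 14.007 + 31.998 = 202.007

202.01 g/mol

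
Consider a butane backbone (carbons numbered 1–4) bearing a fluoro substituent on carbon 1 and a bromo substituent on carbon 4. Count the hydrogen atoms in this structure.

Atom tally by fragment:
  FCH2 → C:1 H:2 F:1
  CH2 → C:1 H:2
  CH2 → C:1 H:2
  CH2Br → C:1 H:2 Br:1
Element totals:
  C: 4
  H: 8
  Br: 1
  F: 1

8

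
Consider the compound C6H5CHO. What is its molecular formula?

Element totals:
  C: 7
  H: 6
  O: 1

C7H6O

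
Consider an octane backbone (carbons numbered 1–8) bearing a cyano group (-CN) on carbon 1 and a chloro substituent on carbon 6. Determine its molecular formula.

Atom tally by fragment:
  NCCH2 → C:2 H:2 N:1
  CH2 → C:1 H:2
  CH2 → C:1 H:2
  CH2 → C:1 H:2
  CH2 → C:1 H:2
  CH(Cl) → C:1 H:1 Cl:1
  CH2 → C:1 H:2
  CH3 → C:1 H:3
Element totals:
  C: 9
  H: 16
  Cl: 1
  N: 1

C9H16ClN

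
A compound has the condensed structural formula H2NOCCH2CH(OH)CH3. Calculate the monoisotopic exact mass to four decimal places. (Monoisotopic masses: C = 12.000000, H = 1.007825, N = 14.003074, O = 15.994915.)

Atom tally by fragment:
  H2NOCCH2 → C:2 H:4 O:1 N:1
  CH(OH) → C:1 H:2 O:1
  CH3 → C:1 H:3
Element totals:
  C: 4
  H: 9
  N: 1
  O: 2
Molecular formula: C4H9NO2.
  M = 4(12.0) + 9(1.007825) + 14.003074 + 2(15.994915)
    = 48.000000 + 9.070425 + 14.003074 + 31.989830 = 103.063329

103.0633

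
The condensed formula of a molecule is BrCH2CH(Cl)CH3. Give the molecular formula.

Atom tally by fragment:
  BrCH2 → C:1 H:2 Br:1
  CH(Cl) → C:1 H:1 Cl:1
  CH3 → C:1 H:3
Element totals:
  C: 3
  H: 6
  Br: 1
  Cl: 1

C3H6BrCl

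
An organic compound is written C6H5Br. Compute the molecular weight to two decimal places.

Element totals:
  C: 6
  H: 5
  Br: 1
Molecular formula: C6H5Br.
  M = 6(12.011) + 5(1.008) + 79.904
    = 72.066 + 5.040 + 79.904 = 157.010

157.01 g/mol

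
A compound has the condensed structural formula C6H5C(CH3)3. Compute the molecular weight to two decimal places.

134.22 g/mol

Element totals:
  C: 10
  H: 14
Molecular formula: C10H14.
  M = 10(12.011) + 14(1.008)
    = 120.110 + 14.112 = 134.222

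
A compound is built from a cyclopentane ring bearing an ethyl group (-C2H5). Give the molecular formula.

Atom tally by fragment:
  cyclopentane ring core → C:5 H:10
  (− 1 ring H displaced by substituents)
  + C2H5 → C:2 H:5
Element totals:
  C: 7
  H: 14

C7H14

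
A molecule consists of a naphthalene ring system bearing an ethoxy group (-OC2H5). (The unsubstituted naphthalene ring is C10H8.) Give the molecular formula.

C12H12O

Atom tally by fragment:
  naphthalene ring system core → C:10 H:8
  (− 1 ring H displaced by substituents)
  + OC2H5 → C:2 H:5 O:1
Element totals:
  C: 12
  H: 12
  O: 1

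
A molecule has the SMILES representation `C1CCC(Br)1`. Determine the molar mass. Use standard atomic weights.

Atom tally by fragment:
  cyclobutane ring core → C:4 H:8
  (− 1 ring H displaced by substituents)
  + Br → Br:1
Element totals:
  C: 4
  H: 7
  Br: 1
Molecular formula: C4H7Br.
  M = 4(12.011) + 7(1.008) + 79.904
    = 48.044 + 7.056 + 79.904 = 135.004

135.00 g/mol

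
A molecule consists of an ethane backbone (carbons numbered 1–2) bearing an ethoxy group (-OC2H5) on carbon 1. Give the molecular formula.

C4H10O

Atom tally by fragment:
  C2H5OCH2 → C:3 H:7 O:1
  CH3 → C:1 H:3
Element totals:
  C: 4
  H: 10
  O: 1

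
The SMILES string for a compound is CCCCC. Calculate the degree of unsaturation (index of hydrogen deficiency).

0

Atom tally by fragment:
  CH3 → C:1 H:3
  CH2 → C:1 H:2
  CH2 → C:1 H:2
  CH2 → C:1 H:2
  CH3 → C:1 H:3
Element totals:
  C: 5
  H: 12
Molecular formula: C5H12.
DoU = (2C + 2 + N − H − X) / 2 = (2·5 + 2 + 0 − 12 − 0) / 2 = 0.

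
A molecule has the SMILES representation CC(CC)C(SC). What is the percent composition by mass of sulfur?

27.11%

Atom tally by fragment:
  CH3 → C:1 H:3
  CH(C2H5) → C:3 H:6
  CH2SCH3 → C:2 H:5 S:1
Element totals:
  C: 6
  H: 14
  S: 1
Molecular formula: C6H14S.
Molar mass = 118.238 g/mol.
Mass from S: 1 × 32.06 = 32.060 g/mol.
%S = 32.060 / 118.238 × 100 = 27.11%.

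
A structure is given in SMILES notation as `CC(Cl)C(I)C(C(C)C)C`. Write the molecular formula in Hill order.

Atom tally by fragment:
  CH3 → C:1 H:3
  CH(Cl) → C:1 H:1 Cl:1
  CH(I) → C:1 H:1 I:1
  CH(CH(CH3)2) → C:4 H:8
  CH3 → C:1 H:3
Element totals:
  C: 8
  H: 16
  Cl: 1
  I: 1

C8H16ClI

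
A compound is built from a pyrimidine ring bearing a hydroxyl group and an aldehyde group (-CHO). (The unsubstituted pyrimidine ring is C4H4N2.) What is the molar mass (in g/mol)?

Atom tally by fragment:
  pyrimidine ring core → C:4 H:4 N:2
  (− 2 ring H displaced by substituents)
  + OH → O:1 H:1
  + CHO → C:1 H:1 O:1
Element totals:
  C: 5
  H: 4
  N: 2
  O: 2
Molecular formula: C5H4N2O2.
  M = 5(12.011) + 4(1.008) + 2(14.007) + 2(15.999)
    = 60.055 + 4.032 + 28.014 + 31.998 = 124.099

124.10 g/mol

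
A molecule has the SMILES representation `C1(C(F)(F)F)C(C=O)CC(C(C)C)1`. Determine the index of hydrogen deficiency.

2

Atom tally by fragment:
  cyclobutane ring core → C:4 H:8
  (− 3 ring H displaced by substituents)
  + CF3 → C:1 F:3
  + CHO → C:1 H:1 O:1
  + CH(CH3)2 → C:3 H:7
Element totals:
  C: 9
  H: 13
  F: 3
  O: 1
Molecular formula: C9H13F3O.
DoU = (2C + 2 + N − H − X) / 2 = (2·9 + 2 + 0 − 13 − 3) / 2 = 2.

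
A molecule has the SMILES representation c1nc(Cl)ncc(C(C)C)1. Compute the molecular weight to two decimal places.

156.61 g/mol

Atom tally by fragment:
  pyrimidine ring core → C:4 H:4 N:2
  (− 2 ring H displaced by substituents)
  + Cl → Cl:1
  + CH(CH3)2 → C:3 H:7
Element totals:
  C: 7
  H: 9
  Cl: 1
  N: 2
Molecular formula: C7H9ClN2.
  M = 7(12.011) + 9(1.008) + 35.45 + 2(14.007)
    = 84.077 + 9.072 + 35.450 + 28.014 = 156.613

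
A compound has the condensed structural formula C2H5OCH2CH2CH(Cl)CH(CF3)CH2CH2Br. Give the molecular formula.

Element totals:
  C: 9
  H: 15
  Br: 1
  Cl: 1
  F: 3
  O: 1

C9H15BrClF3O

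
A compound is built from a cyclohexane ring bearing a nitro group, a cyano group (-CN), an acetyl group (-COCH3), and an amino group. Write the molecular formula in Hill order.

C9H13N3O3

Atom tally by fragment:
  cyclohexane ring core → C:6 H:12
  (− 4 ring H displaced by substituents)
  + NO2 → N:1 O:2
  + CN → C:1 N:1
  + COCH3 → C:2 H:3 O:1
  + NH2 → N:1 H:2
Element totals:
  C: 9
  H: 13
  N: 3
  O: 3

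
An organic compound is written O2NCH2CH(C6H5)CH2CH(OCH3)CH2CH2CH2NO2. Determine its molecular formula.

Atom tally by fragment:
  O2NCH2 → C:1 H:2 N:1 O:2
  CH(C6H5) → C:7 H:6
  CH2 → C:1 H:2
  CH(OCH3) → C:2 H:4 O:1
  CH2 → C:1 H:2
  CH2 → C:1 H:2
  CH2NO2 → C:1 H:2 N:1 O:2
Element totals:
  C: 14
  H: 20
  N: 2
  O: 5

C14H20N2O5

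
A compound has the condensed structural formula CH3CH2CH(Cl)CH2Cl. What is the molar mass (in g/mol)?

127.01 g/mol

Atom tally by fragment:
  CH3 → C:1 H:3
  CH2 → C:1 H:2
  CH(Cl) → C:1 H:1 Cl:1
  CH2Cl → C:1 H:2 Cl:1
Element totals:
  C: 4
  H: 8
  Cl: 2
Molecular formula: C4H8Cl2.
  M = 4(12.011) + 8(1.008) + 2(35.45)
    = 48.044 + 8.064 + 70.900 = 127.008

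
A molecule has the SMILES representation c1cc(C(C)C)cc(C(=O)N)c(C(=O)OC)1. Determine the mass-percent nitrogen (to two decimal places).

6.33%

Atom tally by fragment:
  benzene ring core → C:6 H:6
  (− 3 ring H displaced by substituents)
  + CH(CH3)2 → C:3 H:7
  + CONH2 → C:1 H:2 O:1 N:1
  + COOCH3 → C:2 H:3 O:2
Element totals:
  C: 12
  H: 15
  N: 1
  O: 3
Molecular formula: C12H15NO3.
Molar mass = 221.256 g/mol.
Mass from N: 1 × 14.007 = 14.007 g/mol.
%N = 14.007 / 221.256 × 100 = 6.33%.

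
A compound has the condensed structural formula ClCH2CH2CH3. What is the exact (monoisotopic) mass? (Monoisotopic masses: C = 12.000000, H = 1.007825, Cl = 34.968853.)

Atom tally by fragment:
  ClCH2 → C:1 H:2 Cl:1
  CH2 → C:1 H:2
  CH3 → C:1 H:3
Element totals:
  C: 3
  H: 7
  Cl: 1
Molecular formula: C3H7Cl.
  M = 3(12.0) + 7(1.007825) + 34.968853
    = 36.000000 + 7.054775 + 34.968853 = 78.023628

78.0236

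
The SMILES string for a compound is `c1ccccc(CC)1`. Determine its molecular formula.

C8H10

Atom tally by fragment:
  benzene ring core → C:6 H:6
  (− 1 ring H displaced by substituents)
  + C2H5 → C:2 H:5
Element totals:
  C: 8
  H: 10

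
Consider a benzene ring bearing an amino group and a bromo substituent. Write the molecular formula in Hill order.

C6H6BrN

Atom tally by fragment:
  benzene ring core → C:6 H:6
  (− 2 ring H displaced by substituents)
  + NH2 → N:1 H:2
  + Br → Br:1
Element totals:
  C: 6
  H: 6
  Br: 1
  N: 1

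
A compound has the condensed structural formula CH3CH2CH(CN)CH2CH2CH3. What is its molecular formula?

Atom tally by fragment:
  CH3 → C:1 H:3
  CH2 → C:1 H:2
  CH(CN) → C:2 H:1 N:1
  CH2 → C:1 H:2
  CH2 → C:1 H:2
  CH3 → C:1 H:3
Element totals:
  C: 7
  H: 13
  N: 1

C7H13N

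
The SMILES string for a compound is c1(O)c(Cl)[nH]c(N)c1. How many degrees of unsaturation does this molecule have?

Atom tally by fragment:
  pyrrole ring core → C:4 H:5 N:1
  (− 3 ring H displaced by substituents)
  + OH → O:1 H:1
  + Cl → Cl:1
  + NH2 → N:1 H:2
Element totals:
  C: 4
  H: 5
  Cl: 1
  N: 2
  O: 1
Molecular formula: C4H5ClN2O.
DoU = (2C + 2 + N − H − X) / 2 = (2·4 + 2 + 2 − 5 − 1) / 2 = 3.

3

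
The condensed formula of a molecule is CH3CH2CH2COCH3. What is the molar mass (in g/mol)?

Element totals:
  C: 5
  H: 10
  O: 1
Molecular formula: C5H10O.
  M = 5(12.011) + 10(1.008) + 15.999
    = 60.055 + 10.080 + 15.999 = 86.134

86.13 g/mol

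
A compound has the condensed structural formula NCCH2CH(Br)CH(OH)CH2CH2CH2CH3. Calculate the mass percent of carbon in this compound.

Element totals:
  C: 8
  H: 14
  Br: 1
  N: 1
  O: 1
Molecular formula: C8H14BrNO.
Molar mass = 220.110 g/mol.
Mass from C: 8 × 12.011 = 96.088 g/mol.
%C = 96.088 / 220.110 × 100 = 43.65%.

43.65%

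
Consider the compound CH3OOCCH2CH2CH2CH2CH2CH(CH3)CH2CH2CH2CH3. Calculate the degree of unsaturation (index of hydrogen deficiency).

Atom tally by fragment:
  CH3OOCCH2 → C:3 H:5 O:2
  CH2 → C:1 H:2
  CH2 → C:1 H:2
  CH2 → C:1 H:2
  CH2 → C:1 H:2
  CH(CH3) → C:2 H:4
  CH2 → C:1 H:2
  CH2 → C:1 H:2
  CH2 → C:1 H:2
  CH3 → C:1 H:3
Element totals:
  C: 13
  H: 26
  O: 2
Molecular formula: C13H26O2.
DoU = (2C + 2 + N − H − X) / 2 = (2·13 + 2 + 0 − 26 − 0) / 2 = 1.

1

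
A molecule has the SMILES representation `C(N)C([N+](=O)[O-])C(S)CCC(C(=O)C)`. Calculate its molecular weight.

220.29 g/mol

Atom tally by fragment:
  H2NCH2 → C:1 H:4 N:1
  CH(NO2) → C:1 H:1 N:1 O:2
  CH(SH) → C:1 H:2 S:1
  CH2 → C:1 H:2
  CH2 → C:1 H:2
  CH2COCH3 → C:3 H:5 O:1
Element totals:
  C: 8
  H: 16
  N: 2
  O: 3
  S: 1
Molecular formula: C8H16N2O3S.
  M = 8(12.011) + 16(1.008) + 2(14.007) + 3(15.999) + 32.06
    = 96.088 + 16.128 + 28.014 + 47.997 + 32.060 = 220.287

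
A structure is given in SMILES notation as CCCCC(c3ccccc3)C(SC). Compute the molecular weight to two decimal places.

208.36 g/mol

Atom tally by fragment:
  CH3 → C:1 H:3
  CH2 → C:1 H:2
  CH2 → C:1 H:2
  CH2 → C:1 H:2
  CH(C6H5) → C:7 H:6
  CH2SCH3 → C:2 H:5 S:1
Element totals:
  C: 13
  H: 20
  S: 1
Molecular formula: C13H20S.
  M = 13(12.011) + 20(1.008) + 32.06
    = 156.143 + 20.160 + 32.060 = 208.363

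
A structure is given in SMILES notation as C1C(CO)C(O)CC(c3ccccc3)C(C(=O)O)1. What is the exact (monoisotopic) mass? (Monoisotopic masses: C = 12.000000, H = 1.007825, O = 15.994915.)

Atom tally by fragment:
  cyclohexane ring core → C:6 H:12
  (− 4 ring H displaced by substituents)
  + CH2OH → C:1 H:3 O:1
  + OH → O:1 H:1
  + C6H5 → C:6 H:5
  + COOH → C:1 H:1 O:2
Element totals:
  C: 14
  H: 18
  O: 4
Molecular formula: C14H18O4.
  M = 14(12.0) + 18(1.007825) + 4(15.994915)
    = 168.000000 + 18.140850 + 63.979660 = 250.120510

250.1205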